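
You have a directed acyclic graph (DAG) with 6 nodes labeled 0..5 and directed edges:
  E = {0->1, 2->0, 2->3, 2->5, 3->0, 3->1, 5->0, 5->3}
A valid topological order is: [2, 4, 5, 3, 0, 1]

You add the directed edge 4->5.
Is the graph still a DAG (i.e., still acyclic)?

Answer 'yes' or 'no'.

Given toposort: [2, 4, 5, 3, 0, 1]
Position of 4: index 1; position of 5: index 2
New edge 4->5: forward
Forward edge: respects the existing order. Still a DAG, same toposort still valid.
Still a DAG? yes

Answer: yes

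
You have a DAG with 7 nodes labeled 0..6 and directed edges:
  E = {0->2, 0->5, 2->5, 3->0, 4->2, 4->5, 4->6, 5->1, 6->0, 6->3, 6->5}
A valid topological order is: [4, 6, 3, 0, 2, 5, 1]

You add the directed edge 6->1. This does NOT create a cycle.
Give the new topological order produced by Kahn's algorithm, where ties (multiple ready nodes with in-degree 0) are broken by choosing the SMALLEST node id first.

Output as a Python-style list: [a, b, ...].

Old toposort: [4, 6, 3, 0, 2, 5, 1]
Added edge: 6->1
Position of 6 (1) < position of 1 (6). Old order still valid.
Run Kahn's algorithm (break ties by smallest node id):
  initial in-degrees: [2, 2, 2, 1, 0, 4, 1]
  ready (indeg=0): [4]
  pop 4: indeg[2]->1; indeg[5]->3; indeg[6]->0 | ready=[6] | order so far=[4]
  pop 6: indeg[0]->1; indeg[1]->1; indeg[3]->0; indeg[5]->2 | ready=[3] | order so far=[4, 6]
  pop 3: indeg[0]->0 | ready=[0] | order so far=[4, 6, 3]
  pop 0: indeg[2]->0; indeg[5]->1 | ready=[2] | order so far=[4, 6, 3, 0]
  pop 2: indeg[5]->0 | ready=[5] | order so far=[4, 6, 3, 0, 2]
  pop 5: indeg[1]->0 | ready=[1] | order so far=[4, 6, 3, 0, 2, 5]
  pop 1: no out-edges | ready=[] | order so far=[4, 6, 3, 0, 2, 5, 1]
  Result: [4, 6, 3, 0, 2, 5, 1]

Answer: [4, 6, 3, 0, 2, 5, 1]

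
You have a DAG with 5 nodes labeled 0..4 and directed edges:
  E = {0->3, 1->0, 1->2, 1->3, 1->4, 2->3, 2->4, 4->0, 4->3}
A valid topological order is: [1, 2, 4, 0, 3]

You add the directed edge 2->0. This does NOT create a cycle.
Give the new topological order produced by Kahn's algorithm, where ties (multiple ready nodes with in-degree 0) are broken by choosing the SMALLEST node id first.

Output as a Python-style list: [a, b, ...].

Old toposort: [1, 2, 4, 0, 3]
Added edge: 2->0
Position of 2 (1) < position of 0 (3). Old order still valid.
Run Kahn's algorithm (break ties by smallest node id):
  initial in-degrees: [3, 0, 1, 4, 2]
  ready (indeg=0): [1]
  pop 1: indeg[0]->2; indeg[2]->0; indeg[3]->3; indeg[4]->1 | ready=[2] | order so far=[1]
  pop 2: indeg[0]->1; indeg[3]->2; indeg[4]->0 | ready=[4] | order so far=[1, 2]
  pop 4: indeg[0]->0; indeg[3]->1 | ready=[0] | order so far=[1, 2, 4]
  pop 0: indeg[3]->0 | ready=[3] | order so far=[1, 2, 4, 0]
  pop 3: no out-edges | ready=[] | order so far=[1, 2, 4, 0, 3]
  Result: [1, 2, 4, 0, 3]

Answer: [1, 2, 4, 0, 3]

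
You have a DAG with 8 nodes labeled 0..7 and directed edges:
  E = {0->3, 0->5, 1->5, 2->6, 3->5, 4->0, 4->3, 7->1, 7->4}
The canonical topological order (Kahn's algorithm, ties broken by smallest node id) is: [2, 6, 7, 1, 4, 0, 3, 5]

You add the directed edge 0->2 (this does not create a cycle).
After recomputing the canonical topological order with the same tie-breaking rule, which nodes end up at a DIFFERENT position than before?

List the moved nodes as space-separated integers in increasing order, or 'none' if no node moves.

Old toposort: [2, 6, 7, 1, 4, 0, 3, 5]
Added edge 0->2
Recompute Kahn (smallest-id tiebreak):
  initial in-degrees: [1, 1, 1, 2, 1, 3, 1, 0]
  ready (indeg=0): [7]
  pop 7: indeg[1]->0; indeg[4]->0 | ready=[1, 4] | order so far=[7]
  pop 1: indeg[5]->2 | ready=[4] | order so far=[7, 1]
  pop 4: indeg[0]->0; indeg[3]->1 | ready=[0] | order so far=[7, 1, 4]
  pop 0: indeg[2]->0; indeg[3]->0; indeg[5]->1 | ready=[2, 3] | order so far=[7, 1, 4, 0]
  pop 2: indeg[6]->0 | ready=[3, 6] | order so far=[7, 1, 4, 0, 2]
  pop 3: indeg[5]->0 | ready=[5, 6] | order so far=[7, 1, 4, 0, 2, 3]
  pop 5: no out-edges | ready=[6] | order so far=[7, 1, 4, 0, 2, 3, 5]
  pop 6: no out-edges | ready=[] | order so far=[7, 1, 4, 0, 2, 3, 5, 6]
New canonical toposort: [7, 1, 4, 0, 2, 3, 5, 6]
Compare positions:
  Node 0: index 5 -> 3 (moved)
  Node 1: index 3 -> 1 (moved)
  Node 2: index 0 -> 4 (moved)
  Node 3: index 6 -> 5 (moved)
  Node 4: index 4 -> 2 (moved)
  Node 5: index 7 -> 6 (moved)
  Node 6: index 1 -> 7 (moved)
  Node 7: index 2 -> 0 (moved)
Nodes that changed position: 0 1 2 3 4 5 6 7

Answer: 0 1 2 3 4 5 6 7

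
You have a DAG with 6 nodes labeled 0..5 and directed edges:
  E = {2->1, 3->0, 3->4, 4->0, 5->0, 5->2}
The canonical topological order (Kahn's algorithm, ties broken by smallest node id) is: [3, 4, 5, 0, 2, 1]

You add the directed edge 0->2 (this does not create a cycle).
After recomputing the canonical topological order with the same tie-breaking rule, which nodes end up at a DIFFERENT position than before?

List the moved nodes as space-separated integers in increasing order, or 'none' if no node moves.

Answer: none

Derivation:
Old toposort: [3, 4, 5, 0, 2, 1]
Added edge 0->2
Recompute Kahn (smallest-id tiebreak):
  initial in-degrees: [3, 1, 2, 0, 1, 0]
  ready (indeg=0): [3, 5]
  pop 3: indeg[0]->2; indeg[4]->0 | ready=[4, 5] | order so far=[3]
  pop 4: indeg[0]->1 | ready=[5] | order so far=[3, 4]
  pop 5: indeg[0]->0; indeg[2]->1 | ready=[0] | order so far=[3, 4, 5]
  pop 0: indeg[2]->0 | ready=[2] | order so far=[3, 4, 5, 0]
  pop 2: indeg[1]->0 | ready=[1] | order so far=[3, 4, 5, 0, 2]
  pop 1: no out-edges | ready=[] | order so far=[3, 4, 5, 0, 2, 1]
New canonical toposort: [3, 4, 5, 0, 2, 1]
Compare positions:
  Node 0: index 3 -> 3 (same)
  Node 1: index 5 -> 5 (same)
  Node 2: index 4 -> 4 (same)
  Node 3: index 0 -> 0 (same)
  Node 4: index 1 -> 1 (same)
  Node 5: index 2 -> 2 (same)
Nodes that changed position: none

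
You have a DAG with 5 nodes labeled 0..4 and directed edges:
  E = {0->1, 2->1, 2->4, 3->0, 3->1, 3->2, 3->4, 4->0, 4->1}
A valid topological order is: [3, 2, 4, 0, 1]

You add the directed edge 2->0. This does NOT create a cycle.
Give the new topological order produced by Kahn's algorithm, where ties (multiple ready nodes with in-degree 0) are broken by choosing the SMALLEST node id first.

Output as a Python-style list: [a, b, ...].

Answer: [3, 2, 4, 0, 1]

Derivation:
Old toposort: [3, 2, 4, 0, 1]
Added edge: 2->0
Position of 2 (1) < position of 0 (3). Old order still valid.
Run Kahn's algorithm (break ties by smallest node id):
  initial in-degrees: [3, 4, 1, 0, 2]
  ready (indeg=0): [3]
  pop 3: indeg[0]->2; indeg[1]->3; indeg[2]->0; indeg[4]->1 | ready=[2] | order so far=[3]
  pop 2: indeg[0]->1; indeg[1]->2; indeg[4]->0 | ready=[4] | order so far=[3, 2]
  pop 4: indeg[0]->0; indeg[1]->1 | ready=[0] | order so far=[3, 2, 4]
  pop 0: indeg[1]->0 | ready=[1] | order so far=[3, 2, 4, 0]
  pop 1: no out-edges | ready=[] | order so far=[3, 2, 4, 0, 1]
  Result: [3, 2, 4, 0, 1]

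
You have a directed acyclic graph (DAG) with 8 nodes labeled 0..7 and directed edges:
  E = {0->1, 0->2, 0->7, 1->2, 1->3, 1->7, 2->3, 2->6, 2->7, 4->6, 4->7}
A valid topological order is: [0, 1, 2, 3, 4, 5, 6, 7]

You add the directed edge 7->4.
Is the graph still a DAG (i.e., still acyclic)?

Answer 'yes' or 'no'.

Answer: no

Derivation:
Given toposort: [0, 1, 2, 3, 4, 5, 6, 7]
Position of 7: index 7; position of 4: index 4
New edge 7->4: backward (u after v in old order)
Backward edge: old toposort is now invalid. Check if this creates a cycle.
Does 4 already reach 7? Reachable from 4: [4, 6, 7]. YES -> cycle!
Still a DAG? no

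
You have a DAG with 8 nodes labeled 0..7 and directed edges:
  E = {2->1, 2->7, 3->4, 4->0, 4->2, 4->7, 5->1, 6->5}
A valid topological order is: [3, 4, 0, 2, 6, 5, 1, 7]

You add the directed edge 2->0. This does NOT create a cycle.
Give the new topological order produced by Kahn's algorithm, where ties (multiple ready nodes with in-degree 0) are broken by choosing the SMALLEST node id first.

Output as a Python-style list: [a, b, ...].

Answer: [3, 4, 2, 0, 6, 5, 1, 7]

Derivation:
Old toposort: [3, 4, 0, 2, 6, 5, 1, 7]
Added edge: 2->0
Position of 2 (3) > position of 0 (2). Must reorder: 2 must now come before 0.
Run Kahn's algorithm (break ties by smallest node id):
  initial in-degrees: [2, 2, 1, 0, 1, 1, 0, 2]
  ready (indeg=0): [3, 6]
  pop 3: indeg[4]->0 | ready=[4, 6] | order so far=[3]
  pop 4: indeg[0]->1; indeg[2]->0; indeg[7]->1 | ready=[2, 6] | order so far=[3, 4]
  pop 2: indeg[0]->0; indeg[1]->1; indeg[7]->0 | ready=[0, 6, 7] | order so far=[3, 4, 2]
  pop 0: no out-edges | ready=[6, 7] | order so far=[3, 4, 2, 0]
  pop 6: indeg[5]->0 | ready=[5, 7] | order so far=[3, 4, 2, 0, 6]
  pop 5: indeg[1]->0 | ready=[1, 7] | order so far=[3, 4, 2, 0, 6, 5]
  pop 1: no out-edges | ready=[7] | order so far=[3, 4, 2, 0, 6, 5, 1]
  pop 7: no out-edges | ready=[] | order so far=[3, 4, 2, 0, 6, 5, 1, 7]
  Result: [3, 4, 2, 0, 6, 5, 1, 7]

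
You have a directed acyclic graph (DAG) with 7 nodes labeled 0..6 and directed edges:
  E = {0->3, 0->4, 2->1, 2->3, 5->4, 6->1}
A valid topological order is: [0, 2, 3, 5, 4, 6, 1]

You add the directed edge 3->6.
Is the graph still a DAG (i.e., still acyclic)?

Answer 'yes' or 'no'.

Given toposort: [0, 2, 3, 5, 4, 6, 1]
Position of 3: index 2; position of 6: index 5
New edge 3->6: forward
Forward edge: respects the existing order. Still a DAG, same toposort still valid.
Still a DAG? yes

Answer: yes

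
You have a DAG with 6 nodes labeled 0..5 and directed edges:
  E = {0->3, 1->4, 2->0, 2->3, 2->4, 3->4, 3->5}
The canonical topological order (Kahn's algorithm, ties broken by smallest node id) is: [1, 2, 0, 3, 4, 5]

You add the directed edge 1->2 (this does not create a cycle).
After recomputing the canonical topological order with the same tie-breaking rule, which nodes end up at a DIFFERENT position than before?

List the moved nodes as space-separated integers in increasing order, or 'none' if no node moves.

Answer: none

Derivation:
Old toposort: [1, 2, 0, 3, 4, 5]
Added edge 1->2
Recompute Kahn (smallest-id tiebreak):
  initial in-degrees: [1, 0, 1, 2, 3, 1]
  ready (indeg=0): [1]
  pop 1: indeg[2]->0; indeg[4]->2 | ready=[2] | order so far=[1]
  pop 2: indeg[0]->0; indeg[3]->1; indeg[4]->1 | ready=[0] | order so far=[1, 2]
  pop 0: indeg[3]->0 | ready=[3] | order so far=[1, 2, 0]
  pop 3: indeg[4]->0; indeg[5]->0 | ready=[4, 5] | order so far=[1, 2, 0, 3]
  pop 4: no out-edges | ready=[5] | order so far=[1, 2, 0, 3, 4]
  pop 5: no out-edges | ready=[] | order so far=[1, 2, 0, 3, 4, 5]
New canonical toposort: [1, 2, 0, 3, 4, 5]
Compare positions:
  Node 0: index 2 -> 2 (same)
  Node 1: index 0 -> 0 (same)
  Node 2: index 1 -> 1 (same)
  Node 3: index 3 -> 3 (same)
  Node 4: index 4 -> 4 (same)
  Node 5: index 5 -> 5 (same)
Nodes that changed position: none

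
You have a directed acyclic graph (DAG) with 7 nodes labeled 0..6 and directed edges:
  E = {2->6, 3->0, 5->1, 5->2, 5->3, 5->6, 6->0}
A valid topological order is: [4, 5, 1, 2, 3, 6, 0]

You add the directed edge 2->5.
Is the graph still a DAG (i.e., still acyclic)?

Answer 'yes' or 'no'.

Answer: no

Derivation:
Given toposort: [4, 5, 1, 2, 3, 6, 0]
Position of 2: index 3; position of 5: index 1
New edge 2->5: backward (u after v in old order)
Backward edge: old toposort is now invalid. Check if this creates a cycle.
Does 5 already reach 2? Reachable from 5: [0, 1, 2, 3, 5, 6]. YES -> cycle!
Still a DAG? no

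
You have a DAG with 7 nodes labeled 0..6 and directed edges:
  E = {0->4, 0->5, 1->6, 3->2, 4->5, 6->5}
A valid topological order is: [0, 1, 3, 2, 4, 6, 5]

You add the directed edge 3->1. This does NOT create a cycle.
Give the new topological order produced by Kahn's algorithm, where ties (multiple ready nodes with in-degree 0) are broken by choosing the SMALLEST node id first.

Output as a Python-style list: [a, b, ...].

Answer: [0, 3, 1, 2, 4, 6, 5]

Derivation:
Old toposort: [0, 1, 3, 2, 4, 6, 5]
Added edge: 3->1
Position of 3 (2) > position of 1 (1). Must reorder: 3 must now come before 1.
Run Kahn's algorithm (break ties by smallest node id):
  initial in-degrees: [0, 1, 1, 0, 1, 3, 1]
  ready (indeg=0): [0, 3]
  pop 0: indeg[4]->0; indeg[5]->2 | ready=[3, 4] | order so far=[0]
  pop 3: indeg[1]->0; indeg[2]->0 | ready=[1, 2, 4] | order so far=[0, 3]
  pop 1: indeg[6]->0 | ready=[2, 4, 6] | order so far=[0, 3, 1]
  pop 2: no out-edges | ready=[4, 6] | order so far=[0, 3, 1, 2]
  pop 4: indeg[5]->1 | ready=[6] | order so far=[0, 3, 1, 2, 4]
  pop 6: indeg[5]->0 | ready=[5] | order so far=[0, 3, 1, 2, 4, 6]
  pop 5: no out-edges | ready=[] | order so far=[0, 3, 1, 2, 4, 6, 5]
  Result: [0, 3, 1, 2, 4, 6, 5]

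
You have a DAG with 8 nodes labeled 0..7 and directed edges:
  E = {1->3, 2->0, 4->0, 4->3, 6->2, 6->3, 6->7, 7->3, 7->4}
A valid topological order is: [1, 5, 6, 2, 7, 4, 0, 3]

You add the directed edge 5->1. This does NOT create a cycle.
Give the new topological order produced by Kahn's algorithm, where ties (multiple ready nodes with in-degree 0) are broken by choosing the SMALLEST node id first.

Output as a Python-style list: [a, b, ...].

Answer: [5, 1, 6, 2, 7, 4, 0, 3]

Derivation:
Old toposort: [1, 5, 6, 2, 7, 4, 0, 3]
Added edge: 5->1
Position of 5 (1) > position of 1 (0). Must reorder: 5 must now come before 1.
Run Kahn's algorithm (break ties by smallest node id):
  initial in-degrees: [2, 1, 1, 4, 1, 0, 0, 1]
  ready (indeg=0): [5, 6]
  pop 5: indeg[1]->0 | ready=[1, 6] | order so far=[5]
  pop 1: indeg[3]->3 | ready=[6] | order so far=[5, 1]
  pop 6: indeg[2]->0; indeg[3]->2; indeg[7]->0 | ready=[2, 7] | order so far=[5, 1, 6]
  pop 2: indeg[0]->1 | ready=[7] | order so far=[5, 1, 6, 2]
  pop 7: indeg[3]->1; indeg[4]->0 | ready=[4] | order so far=[5, 1, 6, 2, 7]
  pop 4: indeg[0]->0; indeg[3]->0 | ready=[0, 3] | order so far=[5, 1, 6, 2, 7, 4]
  pop 0: no out-edges | ready=[3] | order so far=[5, 1, 6, 2, 7, 4, 0]
  pop 3: no out-edges | ready=[] | order so far=[5, 1, 6, 2, 7, 4, 0, 3]
  Result: [5, 1, 6, 2, 7, 4, 0, 3]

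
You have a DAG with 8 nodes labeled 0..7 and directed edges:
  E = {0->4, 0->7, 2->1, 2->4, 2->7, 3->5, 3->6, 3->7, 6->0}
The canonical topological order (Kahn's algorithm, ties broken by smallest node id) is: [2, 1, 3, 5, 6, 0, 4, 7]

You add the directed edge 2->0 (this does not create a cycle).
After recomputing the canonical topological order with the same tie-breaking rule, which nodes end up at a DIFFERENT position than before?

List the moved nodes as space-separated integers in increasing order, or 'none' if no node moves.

Answer: none

Derivation:
Old toposort: [2, 1, 3, 5, 6, 0, 4, 7]
Added edge 2->0
Recompute Kahn (smallest-id tiebreak):
  initial in-degrees: [2, 1, 0, 0, 2, 1, 1, 3]
  ready (indeg=0): [2, 3]
  pop 2: indeg[0]->1; indeg[1]->0; indeg[4]->1; indeg[7]->2 | ready=[1, 3] | order so far=[2]
  pop 1: no out-edges | ready=[3] | order so far=[2, 1]
  pop 3: indeg[5]->0; indeg[6]->0; indeg[7]->1 | ready=[5, 6] | order so far=[2, 1, 3]
  pop 5: no out-edges | ready=[6] | order so far=[2, 1, 3, 5]
  pop 6: indeg[0]->0 | ready=[0] | order so far=[2, 1, 3, 5, 6]
  pop 0: indeg[4]->0; indeg[7]->0 | ready=[4, 7] | order so far=[2, 1, 3, 5, 6, 0]
  pop 4: no out-edges | ready=[7] | order so far=[2, 1, 3, 5, 6, 0, 4]
  pop 7: no out-edges | ready=[] | order so far=[2, 1, 3, 5, 6, 0, 4, 7]
New canonical toposort: [2, 1, 3, 5, 6, 0, 4, 7]
Compare positions:
  Node 0: index 5 -> 5 (same)
  Node 1: index 1 -> 1 (same)
  Node 2: index 0 -> 0 (same)
  Node 3: index 2 -> 2 (same)
  Node 4: index 6 -> 6 (same)
  Node 5: index 3 -> 3 (same)
  Node 6: index 4 -> 4 (same)
  Node 7: index 7 -> 7 (same)
Nodes that changed position: none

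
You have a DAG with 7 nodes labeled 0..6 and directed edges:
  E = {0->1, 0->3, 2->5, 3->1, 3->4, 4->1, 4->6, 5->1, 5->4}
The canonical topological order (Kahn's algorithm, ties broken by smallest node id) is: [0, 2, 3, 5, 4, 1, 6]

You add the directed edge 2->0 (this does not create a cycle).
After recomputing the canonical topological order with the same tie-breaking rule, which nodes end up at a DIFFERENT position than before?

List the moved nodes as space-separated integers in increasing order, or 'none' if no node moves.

Answer: 0 2

Derivation:
Old toposort: [0, 2, 3, 5, 4, 1, 6]
Added edge 2->0
Recompute Kahn (smallest-id tiebreak):
  initial in-degrees: [1, 4, 0, 1, 2, 1, 1]
  ready (indeg=0): [2]
  pop 2: indeg[0]->0; indeg[5]->0 | ready=[0, 5] | order so far=[2]
  pop 0: indeg[1]->3; indeg[3]->0 | ready=[3, 5] | order so far=[2, 0]
  pop 3: indeg[1]->2; indeg[4]->1 | ready=[5] | order so far=[2, 0, 3]
  pop 5: indeg[1]->1; indeg[4]->0 | ready=[4] | order so far=[2, 0, 3, 5]
  pop 4: indeg[1]->0; indeg[6]->0 | ready=[1, 6] | order so far=[2, 0, 3, 5, 4]
  pop 1: no out-edges | ready=[6] | order so far=[2, 0, 3, 5, 4, 1]
  pop 6: no out-edges | ready=[] | order so far=[2, 0, 3, 5, 4, 1, 6]
New canonical toposort: [2, 0, 3, 5, 4, 1, 6]
Compare positions:
  Node 0: index 0 -> 1 (moved)
  Node 1: index 5 -> 5 (same)
  Node 2: index 1 -> 0 (moved)
  Node 3: index 2 -> 2 (same)
  Node 4: index 4 -> 4 (same)
  Node 5: index 3 -> 3 (same)
  Node 6: index 6 -> 6 (same)
Nodes that changed position: 0 2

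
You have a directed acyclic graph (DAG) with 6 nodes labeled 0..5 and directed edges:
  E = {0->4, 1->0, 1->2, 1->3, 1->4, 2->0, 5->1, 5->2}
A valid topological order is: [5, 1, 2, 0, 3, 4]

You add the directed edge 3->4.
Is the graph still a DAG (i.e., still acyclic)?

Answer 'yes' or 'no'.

Answer: yes

Derivation:
Given toposort: [5, 1, 2, 0, 3, 4]
Position of 3: index 4; position of 4: index 5
New edge 3->4: forward
Forward edge: respects the existing order. Still a DAG, same toposort still valid.
Still a DAG? yes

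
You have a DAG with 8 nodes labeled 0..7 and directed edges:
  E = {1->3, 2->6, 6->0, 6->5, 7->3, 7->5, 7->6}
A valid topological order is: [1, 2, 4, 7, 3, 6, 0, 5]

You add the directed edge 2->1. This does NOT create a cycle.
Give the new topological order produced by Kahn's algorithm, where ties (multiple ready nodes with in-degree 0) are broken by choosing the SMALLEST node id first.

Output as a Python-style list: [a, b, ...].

Answer: [2, 1, 4, 7, 3, 6, 0, 5]

Derivation:
Old toposort: [1, 2, 4, 7, 3, 6, 0, 5]
Added edge: 2->1
Position of 2 (1) > position of 1 (0). Must reorder: 2 must now come before 1.
Run Kahn's algorithm (break ties by smallest node id):
  initial in-degrees: [1, 1, 0, 2, 0, 2, 2, 0]
  ready (indeg=0): [2, 4, 7]
  pop 2: indeg[1]->0; indeg[6]->1 | ready=[1, 4, 7] | order so far=[2]
  pop 1: indeg[3]->1 | ready=[4, 7] | order so far=[2, 1]
  pop 4: no out-edges | ready=[7] | order so far=[2, 1, 4]
  pop 7: indeg[3]->0; indeg[5]->1; indeg[6]->0 | ready=[3, 6] | order so far=[2, 1, 4, 7]
  pop 3: no out-edges | ready=[6] | order so far=[2, 1, 4, 7, 3]
  pop 6: indeg[0]->0; indeg[5]->0 | ready=[0, 5] | order so far=[2, 1, 4, 7, 3, 6]
  pop 0: no out-edges | ready=[5] | order so far=[2, 1, 4, 7, 3, 6, 0]
  pop 5: no out-edges | ready=[] | order so far=[2, 1, 4, 7, 3, 6, 0, 5]
  Result: [2, 1, 4, 7, 3, 6, 0, 5]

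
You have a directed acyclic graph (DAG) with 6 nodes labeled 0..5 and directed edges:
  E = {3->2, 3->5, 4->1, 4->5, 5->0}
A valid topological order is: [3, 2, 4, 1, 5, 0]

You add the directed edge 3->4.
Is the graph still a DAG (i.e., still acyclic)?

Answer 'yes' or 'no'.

Answer: yes

Derivation:
Given toposort: [3, 2, 4, 1, 5, 0]
Position of 3: index 0; position of 4: index 2
New edge 3->4: forward
Forward edge: respects the existing order. Still a DAG, same toposort still valid.
Still a DAG? yes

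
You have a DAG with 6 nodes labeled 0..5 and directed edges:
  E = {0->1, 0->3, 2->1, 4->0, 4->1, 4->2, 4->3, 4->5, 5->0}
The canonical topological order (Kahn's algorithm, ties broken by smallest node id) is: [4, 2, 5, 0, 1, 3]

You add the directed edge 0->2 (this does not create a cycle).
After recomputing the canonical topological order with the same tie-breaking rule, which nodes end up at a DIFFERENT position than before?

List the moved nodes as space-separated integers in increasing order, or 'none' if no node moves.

Old toposort: [4, 2, 5, 0, 1, 3]
Added edge 0->2
Recompute Kahn (smallest-id tiebreak):
  initial in-degrees: [2, 3, 2, 2, 0, 1]
  ready (indeg=0): [4]
  pop 4: indeg[0]->1; indeg[1]->2; indeg[2]->1; indeg[3]->1; indeg[5]->0 | ready=[5] | order so far=[4]
  pop 5: indeg[0]->0 | ready=[0] | order so far=[4, 5]
  pop 0: indeg[1]->1; indeg[2]->0; indeg[3]->0 | ready=[2, 3] | order so far=[4, 5, 0]
  pop 2: indeg[1]->0 | ready=[1, 3] | order so far=[4, 5, 0, 2]
  pop 1: no out-edges | ready=[3] | order so far=[4, 5, 0, 2, 1]
  pop 3: no out-edges | ready=[] | order so far=[4, 5, 0, 2, 1, 3]
New canonical toposort: [4, 5, 0, 2, 1, 3]
Compare positions:
  Node 0: index 3 -> 2 (moved)
  Node 1: index 4 -> 4 (same)
  Node 2: index 1 -> 3 (moved)
  Node 3: index 5 -> 5 (same)
  Node 4: index 0 -> 0 (same)
  Node 5: index 2 -> 1 (moved)
Nodes that changed position: 0 2 5

Answer: 0 2 5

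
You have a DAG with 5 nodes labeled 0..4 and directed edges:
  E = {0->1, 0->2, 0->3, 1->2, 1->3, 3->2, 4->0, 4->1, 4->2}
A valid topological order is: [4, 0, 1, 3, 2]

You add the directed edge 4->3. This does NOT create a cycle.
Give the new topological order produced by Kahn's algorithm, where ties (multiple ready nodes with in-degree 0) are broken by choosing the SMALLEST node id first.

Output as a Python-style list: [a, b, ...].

Answer: [4, 0, 1, 3, 2]

Derivation:
Old toposort: [4, 0, 1, 3, 2]
Added edge: 4->3
Position of 4 (0) < position of 3 (3). Old order still valid.
Run Kahn's algorithm (break ties by smallest node id):
  initial in-degrees: [1, 2, 4, 3, 0]
  ready (indeg=0): [4]
  pop 4: indeg[0]->0; indeg[1]->1; indeg[2]->3; indeg[3]->2 | ready=[0] | order so far=[4]
  pop 0: indeg[1]->0; indeg[2]->2; indeg[3]->1 | ready=[1] | order so far=[4, 0]
  pop 1: indeg[2]->1; indeg[3]->0 | ready=[3] | order so far=[4, 0, 1]
  pop 3: indeg[2]->0 | ready=[2] | order so far=[4, 0, 1, 3]
  pop 2: no out-edges | ready=[] | order so far=[4, 0, 1, 3, 2]
  Result: [4, 0, 1, 3, 2]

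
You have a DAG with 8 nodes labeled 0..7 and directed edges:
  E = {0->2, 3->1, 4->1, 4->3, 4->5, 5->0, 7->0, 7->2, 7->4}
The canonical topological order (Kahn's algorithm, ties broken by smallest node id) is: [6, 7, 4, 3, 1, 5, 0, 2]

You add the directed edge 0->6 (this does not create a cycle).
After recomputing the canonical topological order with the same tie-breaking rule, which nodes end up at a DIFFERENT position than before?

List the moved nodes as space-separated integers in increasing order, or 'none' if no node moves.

Answer: 0 1 2 3 4 5 6 7

Derivation:
Old toposort: [6, 7, 4, 3, 1, 5, 0, 2]
Added edge 0->6
Recompute Kahn (smallest-id tiebreak):
  initial in-degrees: [2, 2, 2, 1, 1, 1, 1, 0]
  ready (indeg=0): [7]
  pop 7: indeg[0]->1; indeg[2]->1; indeg[4]->0 | ready=[4] | order so far=[7]
  pop 4: indeg[1]->1; indeg[3]->0; indeg[5]->0 | ready=[3, 5] | order so far=[7, 4]
  pop 3: indeg[1]->0 | ready=[1, 5] | order so far=[7, 4, 3]
  pop 1: no out-edges | ready=[5] | order so far=[7, 4, 3, 1]
  pop 5: indeg[0]->0 | ready=[0] | order so far=[7, 4, 3, 1, 5]
  pop 0: indeg[2]->0; indeg[6]->0 | ready=[2, 6] | order so far=[7, 4, 3, 1, 5, 0]
  pop 2: no out-edges | ready=[6] | order so far=[7, 4, 3, 1, 5, 0, 2]
  pop 6: no out-edges | ready=[] | order so far=[7, 4, 3, 1, 5, 0, 2, 6]
New canonical toposort: [7, 4, 3, 1, 5, 0, 2, 6]
Compare positions:
  Node 0: index 6 -> 5 (moved)
  Node 1: index 4 -> 3 (moved)
  Node 2: index 7 -> 6 (moved)
  Node 3: index 3 -> 2 (moved)
  Node 4: index 2 -> 1 (moved)
  Node 5: index 5 -> 4 (moved)
  Node 6: index 0 -> 7 (moved)
  Node 7: index 1 -> 0 (moved)
Nodes that changed position: 0 1 2 3 4 5 6 7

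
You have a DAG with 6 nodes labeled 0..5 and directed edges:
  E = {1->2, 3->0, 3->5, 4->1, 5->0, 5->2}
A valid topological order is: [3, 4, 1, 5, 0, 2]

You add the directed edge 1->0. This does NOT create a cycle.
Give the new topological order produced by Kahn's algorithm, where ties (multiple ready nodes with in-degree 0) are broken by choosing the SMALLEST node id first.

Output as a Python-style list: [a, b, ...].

Old toposort: [3, 4, 1, 5, 0, 2]
Added edge: 1->0
Position of 1 (2) < position of 0 (4). Old order still valid.
Run Kahn's algorithm (break ties by smallest node id):
  initial in-degrees: [3, 1, 2, 0, 0, 1]
  ready (indeg=0): [3, 4]
  pop 3: indeg[0]->2; indeg[5]->0 | ready=[4, 5] | order so far=[3]
  pop 4: indeg[1]->0 | ready=[1, 5] | order so far=[3, 4]
  pop 1: indeg[0]->1; indeg[2]->1 | ready=[5] | order so far=[3, 4, 1]
  pop 5: indeg[0]->0; indeg[2]->0 | ready=[0, 2] | order so far=[3, 4, 1, 5]
  pop 0: no out-edges | ready=[2] | order so far=[3, 4, 1, 5, 0]
  pop 2: no out-edges | ready=[] | order so far=[3, 4, 1, 5, 0, 2]
  Result: [3, 4, 1, 5, 0, 2]

Answer: [3, 4, 1, 5, 0, 2]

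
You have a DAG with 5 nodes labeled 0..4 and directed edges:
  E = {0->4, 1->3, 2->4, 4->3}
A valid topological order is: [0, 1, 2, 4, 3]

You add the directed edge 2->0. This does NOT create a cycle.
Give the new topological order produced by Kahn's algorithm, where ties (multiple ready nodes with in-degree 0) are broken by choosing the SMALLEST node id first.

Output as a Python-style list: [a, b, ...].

Answer: [1, 2, 0, 4, 3]

Derivation:
Old toposort: [0, 1, 2, 4, 3]
Added edge: 2->0
Position of 2 (2) > position of 0 (0). Must reorder: 2 must now come before 0.
Run Kahn's algorithm (break ties by smallest node id):
  initial in-degrees: [1, 0, 0, 2, 2]
  ready (indeg=0): [1, 2]
  pop 1: indeg[3]->1 | ready=[2] | order so far=[1]
  pop 2: indeg[0]->0; indeg[4]->1 | ready=[0] | order so far=[1, 2]
  pop 0: indeg[4]->0 | ready=[4] | order so far=[1, 2, 0]
  pop 4: indeg[3]->0 | ready=[3] | order so far=[1, 2, 0, 4]
  pop 3: no out-edges | ready=[] | order so far=[1, 2, 0, 4, 3]
  Result: [1, 2, 0, 4, 3]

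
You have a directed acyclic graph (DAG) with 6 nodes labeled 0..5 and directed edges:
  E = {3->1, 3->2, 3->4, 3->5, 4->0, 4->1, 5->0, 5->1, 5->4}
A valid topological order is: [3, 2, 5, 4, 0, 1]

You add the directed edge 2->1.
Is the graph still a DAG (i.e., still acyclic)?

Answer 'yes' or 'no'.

Answer: yes

Derivation:
Given toposort: [3, 2, 5, 4, 0, 1]
Position of 2: index 1; position of 1: index 5
New edge 2->1: forward
Forward edge: respects the existing order. Still a DAG, same toposort still valid.
Still a DAG? yes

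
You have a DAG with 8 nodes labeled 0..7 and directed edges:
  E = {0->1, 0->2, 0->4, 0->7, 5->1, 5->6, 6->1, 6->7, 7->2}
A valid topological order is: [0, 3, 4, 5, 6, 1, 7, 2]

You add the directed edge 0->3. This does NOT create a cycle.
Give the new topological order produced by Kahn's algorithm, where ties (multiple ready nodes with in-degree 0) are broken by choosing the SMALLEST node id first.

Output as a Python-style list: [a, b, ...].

Old toposort: [0, 3, 4, 5, 6, 1, 7, 2]
Added edge: 0->3
Position of 0 (0) < position of 3 (1). Old order still valid.
Run Kahn's algorithm (break ties by smallest node id):
  initial in-degrees: [0, 3, 2, 1, 1, 0, 1, 2]
  ready (indeg=0): [0, 5]
  pop 0: indeg[1]->2; indeg[2]->1; indeg[3]->0; indeg[4]->0; indeg[7]->1 | ready=[3, 4, 5] | order so far=[0]
  pop 3: no out-edges | ready=[4, 5] | order so far=[0, 3]
  pop 4: no out-edges | ready=[5] | order so far=[0, 3, 4]
  pop 5: indeg[1]->1; indeg[6]->0 | ready=[6] | order so far=[0, 3, 4, 5]
  pop 6: indeg[1]->0; indeg[7]->0 | ready=[1, 7] | order so far=[0, 3, 4, 5, 6]
  pop 1: no out-edges | ready=[7] | order so far=[0, 3, 4, 5, 6, 1]
  pop 7: indeg[2]->0 | ready=[2] | order so far=[0, 3, 4, 5, 6, 1, 7]
  pop 2: no out-edges | ready=[] | order so far=[0, 3, 4, 5, 6, 1, 7, 2]
  Result: [0, 3, 4, 5, 6, 1, 7, 2]

Answer: [0, 3, 4, 5, 6, 1, 7, 2]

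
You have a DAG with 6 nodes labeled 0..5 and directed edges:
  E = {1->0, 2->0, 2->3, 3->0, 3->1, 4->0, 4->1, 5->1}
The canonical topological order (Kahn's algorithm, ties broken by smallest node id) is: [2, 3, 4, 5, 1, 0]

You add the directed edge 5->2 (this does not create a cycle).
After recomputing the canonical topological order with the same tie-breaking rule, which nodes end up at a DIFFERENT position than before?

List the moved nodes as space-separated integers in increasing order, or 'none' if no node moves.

Old toposort: [2, 3, 4, 5, 1, 0]
Added edge 5->2
Recompute Kahn (smallest-id tiebreak):
  initial in-degrees: [4, 3, 1, 1, 0, 0]
  ready (indeg=0): [4, 5]
  pop 4: indeg[0]->3; indeg[1]->2 | ready=[5] | order so far=[4]
  pop 5: indeg[1]->1; indeg[2]->0 | ready=[2] | order so far=[4, 5]
  pop 2: indeg[0]->2; indeg[3]->0 | ready=[3] | order so far=[4, 5, 2]
  pop 3: indeg[0]->1; indeg[1]->0 | ready=[1] | order so far=[4, 5, 2, 3]
  pop 1: indeg[0]->0 | ready=[0] | order so far=[4, 5, 2, 3, 1]
  pop 0: no out-edges | ready=[] | order so far=[4, 5, 2, 3, 1, 0]
New canonical toposort: [4, 5, 2, 3, 1, 0]
Compare positions:
  Node 0: index 5 -> 5 (same)
  Node 1: index 4 -> 4 (same)
  Node 2: index 0 -> 2 (moved)
  Node 3: index 1 -> 3 (moved)
  Node 4: index 2 -> 0 (moved)
  Node 5: index 3 -> 1 (moved)
Nodes that changed position: 2 3 4 5

Answer: 2 3 4 5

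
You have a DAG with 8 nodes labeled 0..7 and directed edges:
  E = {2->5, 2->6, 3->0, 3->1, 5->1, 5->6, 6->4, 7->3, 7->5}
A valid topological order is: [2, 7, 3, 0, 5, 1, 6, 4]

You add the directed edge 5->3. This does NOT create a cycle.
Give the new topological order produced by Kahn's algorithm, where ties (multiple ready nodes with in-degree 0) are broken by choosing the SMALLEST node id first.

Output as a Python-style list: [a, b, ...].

Answer: [2, 7, 5, 3, 0, 1, 6, 4]

Derivation:
Old toposort: [2, 7, 3, 0, 5, 1, 6, 4]
Added edge: 5->3
Position of 5 (4) > position of 3 (2). Must reorder: 5 must now come before 3.
Run Kahn's algorithm (break ties by smallest node id):
  initial in-degrees: [1, 2, 0, 2, 1, 2, 2, 0]
  ready (indeg=0): [2, 7]
  pop 2: indeg[5]->1; indeg[6]->1 | ready=[7] | order so far=[2]
  pop 7: indeg[3]->1; indeg[5]->0 | ready=[5] | order so far=[2, 7]
  pop 5: indeg[1]->1; indeg[3]->0; indeg[6]->0 | ready=[3, 6] | order so far=[2, 7, 5]
  pop 3: indeg[0]->0; indeg[1]->0 | ready=[0, 1, 6] | order so far=[2, 7, 5, 3]
  pop 0: no out-edges | ready=[1, 6] | order so far=[2, 7, 5, 3, 0]
  pop 1: no out-edges | ready=[6] | order so far=[2, 7, 5, 3, 0, 1]
  pop 6: indeg[4]->0 | ready=[4] | order so far=[2, 7, 5, 3, 0, 1, 6]
  pop 4: no out-edges | ready=[] | order so far=[2, 7, 5, 3, 0, 1, 6, 4]
  Result: [2, 7, 5, 3, 0, 1, 6, 4]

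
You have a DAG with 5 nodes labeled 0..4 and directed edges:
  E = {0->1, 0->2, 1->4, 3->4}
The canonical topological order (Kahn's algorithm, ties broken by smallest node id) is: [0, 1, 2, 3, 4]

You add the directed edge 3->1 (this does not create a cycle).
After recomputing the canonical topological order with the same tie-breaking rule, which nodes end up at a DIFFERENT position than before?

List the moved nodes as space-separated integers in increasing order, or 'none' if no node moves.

Answer: 1 2 3

Derivation:
Old toposort: [0, 1, 2, 3, 4]
Added edge 3->1
Recompute Kahn (smallest-id tiebreak):
  initial in-degrees: [0, 2, 1, 0, 2]
  ready (indeg=0): [0, 3]
  pop 0: indeg[1]->1; indeg[2]->0 | ready=[2, 3] | order so far=[0]
  pop 2: no out-edges | ready=[3] | order so far=[0, 2]
  pop 3: indeg[1]->0; indeg[4]->1 | ready=[1] | order so far=[0, 2, 3]
  pop 1: indeg[4]->0 | ready=[4] | order so far=[0, 2, 3, 1]
  pop 4: no out-edges | ready=[] | order so far=[0, 2, 3, 1, 4]
New canonical toposort: [0, 2, 3, 1, 4]
Compare positions:
  Node 0: index 0 -> 0 (same)
  Node 1: index 1 -> 3 (moved)
  Node 2: index 2 -> 1 (moved)
  Node 3: index 3 -> 2 (moved)
  Node 4: index 4 -> 4 (same)
Nodes that changed position: 1 2 3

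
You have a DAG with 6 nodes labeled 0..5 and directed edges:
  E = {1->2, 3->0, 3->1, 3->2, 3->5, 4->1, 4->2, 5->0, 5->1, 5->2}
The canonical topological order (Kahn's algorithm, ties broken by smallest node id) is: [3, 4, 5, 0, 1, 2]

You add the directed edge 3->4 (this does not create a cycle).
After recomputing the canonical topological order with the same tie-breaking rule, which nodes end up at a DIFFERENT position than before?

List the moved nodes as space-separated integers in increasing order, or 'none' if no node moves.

Old toposort: [3, 4, 5, 0, 1, 2]
Added edge 3->4
Recompute Kahn (smallest-id tiebreak):
  initial in-degrees: [2, 3, 4, 0, 1, 1]
  ready (indeg=0): [3]
  pop 3: indeg[0]->1; indeg[1]->2; indeg[2]->3; indeg[4]->0; indeg[5]->0 | ready=[4, 5] | order so far=[3]
  pop 4: indeg[1]->1; indeg[2]->2 | ready=[5] | order so far=[3, 4]
  pop 5: indeg[0]->0; indeg[1]->0; indeg[2]->1 | ready=[0, 1] | order so far=[3, 4, 5]
  pop 0: no out-edges | ready=[1] | order so far=[3, 4, 5, 0]
  pop 1: indeg[2]->0 | ready=[2] | order so far=[3, 4, 5, 0, 1]
  pop 2: no out-edges | ready=[] | order so far=[3, 4, 5, 0, 1, 2]
New canonical toposort: [3, 4, 5, 0, 1, 2]
Compare positions:
  Node 0: index 3 -> 3 (same)
  Node 1: index 4 -> 4 (same)
  Node 2: index 5 -> 5 (same)
  Node 3: index 0 -> 0 (same)
  Node 4: index 1 -> 1 (same)
  Node 5: index 2 -> 2 (same)
Nodes that changed position: none

Answer: none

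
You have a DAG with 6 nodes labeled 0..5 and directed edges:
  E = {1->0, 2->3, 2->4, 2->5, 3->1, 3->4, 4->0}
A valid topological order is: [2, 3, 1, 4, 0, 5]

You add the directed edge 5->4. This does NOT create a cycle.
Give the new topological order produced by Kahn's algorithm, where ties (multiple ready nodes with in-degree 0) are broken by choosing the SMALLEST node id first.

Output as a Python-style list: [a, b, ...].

Answer: [2, 3, 1, 5, 4, 0]

Derivation:
Old toposort: [2, 3, 1, 4, 0, 5]
Added edge: 5->4
Position of 5 (5) > position of 4 (3). Must reorder: 5 must now come before 4.
Run Kahn's algorithm (break ties by smallest node id):
  initial in-degrees: [2, 1, 0, 1, 3, 1]
  ready (indeg=0): [2]
  pop 2: indeg[3]->0; indeg[4]->2; indeg[5]->0 | ready=[3, 5] | order so far=[2]
  pop 3: indeg[1]->0; indeg[4]->1 | ready=[1, 5] | order so far=[2, 3]
  pop 1: indeg[0]->1 | ready=[5] | order so far=[2, 3, 1]
  pop 5: indeg[4]->0 | ready=[4] | order so far=[2, 3, 1, 5]
  pop 4: indeg[0]->0 | ready=[0] | order so far=[2, 3, 1, 5, 4]
  pop 0: no out-edges | ready=[] | order so far=[2, 3, 1, 5, 4, 0]
  Result: [2, 3, 1, 5, 4, 0]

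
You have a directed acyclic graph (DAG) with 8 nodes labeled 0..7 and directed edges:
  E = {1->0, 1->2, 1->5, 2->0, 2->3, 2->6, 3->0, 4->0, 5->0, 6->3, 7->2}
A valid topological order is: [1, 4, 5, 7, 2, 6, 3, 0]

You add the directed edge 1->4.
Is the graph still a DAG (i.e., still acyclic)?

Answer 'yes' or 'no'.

Given toposort: [1, 4, 5, 7, 2, 6, 3, 0]
Position of 1: index 0; position of 4: index 1
New edge 1->4: forward
Forward edge: respects the existing order. Still a DAG, same toposort still valid.
Still a DAG? yes

Answer: yes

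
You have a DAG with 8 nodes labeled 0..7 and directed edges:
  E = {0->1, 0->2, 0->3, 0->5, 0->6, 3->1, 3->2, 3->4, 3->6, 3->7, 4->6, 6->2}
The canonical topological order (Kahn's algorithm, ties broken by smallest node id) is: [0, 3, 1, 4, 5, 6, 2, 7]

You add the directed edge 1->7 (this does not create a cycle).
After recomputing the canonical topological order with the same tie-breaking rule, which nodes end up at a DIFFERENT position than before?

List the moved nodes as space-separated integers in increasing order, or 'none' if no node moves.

Answer: none

Derivation:
Old toposort: [0, 3, 1, 4, 5, 6, 2, 7]
Added edge 1->7
Recompute Kahn (smallest-id tiebreak):
  initial in-degrees: [0, 2, 3, 1, 1, 1, 3, 2]
  ready (indeg=0): [0]
  pop 0: indeg[1]->1; indeg[2]->2; indeg[3]->0; indeg[5]->0; indeg[6]->2 | ready=[3, 5] | order so far=[0]
  pop 3: indeg[1]->0; indeg[2]->1; indeg[4]->0; indeg[6]->1; indeg[7]->1 | ready=[1, 4, 5] | order so far=[0, 3]
  pop 1: indeg[7]->0 | ready=[4, 5, 7] | order so far=[0, 3, 1]
  pop 4: indeg[6]->0 | ready=[5, 6, 7] | order so far=[0, 3, 1, 4]
  pop 5: no out-edges | ready=[6, 7] | order so far=[0, 3, 1, 4, 5]
  pop 6: indeg[2]->0 | ready=[2, 7] | order so far=[0, 3, 1, 4, 5, 6]
  pop 2: no out-edges | ready=[7] | order so far=[0, 3, 1, 4, 5, 6, 2]
  pop 7: no out-edges | ready=[] | order so far=[0, 3, 1, 4, 5, 6, 2, 7]
New canonical toposort: [0, 3, 1, 4, 5, 6, 2, 7]
Compare positions:
  Node 0: index 0 -> 0 (same)
  Node 1: index 2 -> 2 (same)
  Node 2: index 6 -> 6 (same)
  Node 3: index 1 -> 1 (same)
  Node 4: index 3 -> 3 (same)
  Node 5: index 4 -> 4 (same)
  Node 6: index 5 -> 5 (same)
  Node 7: index 7 -> 7 (same)
Nodes that changed position: none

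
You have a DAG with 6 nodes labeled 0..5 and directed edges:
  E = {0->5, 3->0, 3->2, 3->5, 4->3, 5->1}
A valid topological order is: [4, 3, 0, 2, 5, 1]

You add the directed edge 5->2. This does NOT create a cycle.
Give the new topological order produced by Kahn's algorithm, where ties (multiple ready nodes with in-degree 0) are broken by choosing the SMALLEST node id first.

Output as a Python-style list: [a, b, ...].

Answer: [4, 3, 0, 5, 1, 2]

Derivation:
Old toposort: [4, 3, 0, 2, 5, 1]
Added edge: 5->2
Position of 5 (4) > position of 2 (3). Must reorder: 5 must now come before 2.
Run Kahn's algorithm (break ties by smallest node id):
  initial in-degrees: [1, 1, 2, 1, 0, 2]
  ready (indeg=0): [4]
  pop 4: indeg[3]->0 | ready=[3] | order so far=[4]
  pop 3: indeg[0]->0; indeg[2]->1; indeg[5]->1 | ready=[0] | order so far=[4, 3]
  pop 0: indeg[5]->0 | ready=[5] | order so far=[4, 3, 0]
  pop 5: indeg[1]->0; indeg[2]->0 | ready=[1, 2] | order so far=[4, 3, 0, 5]
  pop 1: no out-edges | ready=[2] | order so far=[4, 3, 0, 5, 1]
  pop 2: no out-edges | ready=[] | order so far=[4, 3, 0, 5, 1, 2]
  Result: [4, 3, 0, 5, 1, 2]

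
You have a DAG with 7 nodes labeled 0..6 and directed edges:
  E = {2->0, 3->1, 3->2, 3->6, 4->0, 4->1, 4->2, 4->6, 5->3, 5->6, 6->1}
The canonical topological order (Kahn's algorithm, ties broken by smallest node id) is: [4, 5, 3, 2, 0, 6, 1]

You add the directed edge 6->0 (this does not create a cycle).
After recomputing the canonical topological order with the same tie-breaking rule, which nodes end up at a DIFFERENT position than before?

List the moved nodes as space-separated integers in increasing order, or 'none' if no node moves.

Answer: 0 6

Derivation:
Old toposort: [4, 5, 3, 2, 0, 6, 1]
Added edge 6->0
Recompute Kahn (smallest-id tiebreak):
  initial in-degrees: [3, 3, 2, 1, 0, 0, 3]
  ready (indeg=0): [4, 5]
  pop 4: indeg[0]->2; indeg[1]->2; indeg[2]->1; indeg[6]->2 | ready=[5] | order so far=[4]
  pop 5: indeg[3]->0; indeg[6]->1 | ready=[3] | order so far=[4, 5]
  pop 3: indeg[1]->1; indeg[2]->0; indeg[6]->0 | ready=[2, 6] | order so far=[4, 5, 3]
  pop 2: indeg[0]->1 | ready=[6] | order so far=[4, 5, 3, 2]
  pop 6: indeg[0]->0; indeg[1]->0 | ready=[0, 1] | order so far=[4, 5, 3, 2, 6]
  pop 0: no out-edges | ready=[1] | order so far=[4, 5, 3, 2, 6, 0]
  pop 1: no out-edges | ready=[] | order so far=[4, 5, 3, 2, 6, 0, 1]
New canonical toposort: [4, 5, 3, 2, 6, 0, 1]
Compare positions:
  Node 0: index 4 -> 5 (moved)
  Node 1: index 6 -> 6 (same)
  Node 2: index 3 -> 3 (same)
  Node 3: index 2 -> 2 (same)
  Node 4: index 0 -> 0 (same)
  Node 5: index 1 -> 1 (same)
  Node 6: index 5 -> 4 (moved)
Nodes that changed position: 0 6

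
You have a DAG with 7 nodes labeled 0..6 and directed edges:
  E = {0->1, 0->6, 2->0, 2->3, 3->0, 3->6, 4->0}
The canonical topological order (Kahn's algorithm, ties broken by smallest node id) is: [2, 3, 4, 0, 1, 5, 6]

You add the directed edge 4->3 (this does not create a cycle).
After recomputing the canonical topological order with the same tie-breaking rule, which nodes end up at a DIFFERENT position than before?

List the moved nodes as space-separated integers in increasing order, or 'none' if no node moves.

Answer: 3 4

Derivation:
Old toposort: [2, 3, 4, 0, 1, 5, 6]
Added edge 4->3
Recompute Kahn (smallest-id tiebreak):
  initial in-degrees: [3, 1, 0, 2, 0, 0, 2]
  ready (indeg=0): [2, 4, 5]
  pop 2: indeg[0]->2; indeg[3]->1 | ready=[4, 5] | order so far=[2]
  pop 4: indeg[0]->1; indeg[3]->0 | ready=[3, 5] | order so far=[2, 4]
  pop 3: indeg[0]->0; indeg[6]->1 | ready=[0, 5] | order so far=[2, 4, 3]
  pop 0: indeg[1]->0; indeg[6]->0 | ready=[1, 5, 6] | order so far=[2, 4, 3, 0]
  pop 1: no out-edges | ready=[5, 6] | order so far=[2, 4, 3, 0, 1]
  pop 5: no out-edges | ready=[6] | order so far=[2, 4, 3, 0, 1, 5]
  pop 6: no out-edges | ready=[] | order so far=[2, 4, 3, 0, 1, 5, 6]
New canonical toposort: [2, 4, 3, 0, 1, 5, 6]
Compare positions:
  Node 0: index 3 -> 3 (same)
  Node 1: index 4 -> 4 (same)
  Node 2: index 0 -> 0 (same)
  Node 3: index 1 -> 2 (moved)
  Node 4: index 2 -> 1 (moved)
  Node 5: index 5 -> 5 (same)
  Node 6: index 6 -> 6 (same)
Nodes that changed position: 3 4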